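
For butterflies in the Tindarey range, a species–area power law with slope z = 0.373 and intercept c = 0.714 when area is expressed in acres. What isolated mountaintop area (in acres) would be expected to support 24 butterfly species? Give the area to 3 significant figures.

24 = 0.714 × A^0.373  ⇒  A^0.373 = 24/0.714 = 33.61
ln A = ln(33.61) / 0.373 = 3.5149 / 0.373 = 9.4234
A = e^9.4234 ≈ 12375 acres

12400 acres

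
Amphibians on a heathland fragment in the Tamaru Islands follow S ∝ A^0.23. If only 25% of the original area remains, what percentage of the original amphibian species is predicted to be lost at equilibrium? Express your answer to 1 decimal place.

S_new/S_old = (A_new/A_old)^z = 0.25^0.23
= exp(0.23 × ln 0.25) = exp(0.23 × -1.3863) = exp(-0.3188) ≈ 0.727
Fraction lost = 1 − 0.727 = 0.273

27.3%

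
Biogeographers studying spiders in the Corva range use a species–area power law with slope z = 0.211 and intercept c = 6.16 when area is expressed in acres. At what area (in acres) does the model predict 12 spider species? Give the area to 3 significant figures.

23.6 acres

12 = 6.16 × A^0.211  ⇒  A^0.211 = 12/6.16 = 1.948
ln A = ln(1.948) / 0.211 = 0.6668 / 0.211 = 3.1603
A = e^3.1603 ≈ 23.58 acres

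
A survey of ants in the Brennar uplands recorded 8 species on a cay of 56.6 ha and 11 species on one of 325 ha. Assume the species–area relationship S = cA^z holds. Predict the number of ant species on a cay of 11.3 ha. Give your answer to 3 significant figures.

5.96

z = ln(11/8) / ln(325/56.6) = 0.3185 / 1.7478 = 0.1822
c = 8 / 56.6^0.1822 = 8 / 2.086 = 3.835
S₃ = 3.835 × 11.3^0.1822 = 3.835 × 1.556 ≈ 5.965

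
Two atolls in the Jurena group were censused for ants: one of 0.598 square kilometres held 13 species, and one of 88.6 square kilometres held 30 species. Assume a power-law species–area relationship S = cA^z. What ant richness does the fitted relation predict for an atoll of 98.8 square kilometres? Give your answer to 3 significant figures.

z = ln(30/13) / ln(88.6/0.598) = 0.8362 / 4.9983 = 0.1673
c = 13 / 0.598^0.1673 = 13 / 0.9176 = 14.17
S₃ = 14.17 × 98.8^0.1673 = 14.17 × 2.156 ≈ 30.55

30.6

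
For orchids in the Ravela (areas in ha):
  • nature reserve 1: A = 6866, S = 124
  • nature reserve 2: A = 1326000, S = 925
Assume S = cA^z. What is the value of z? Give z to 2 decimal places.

Taking logs: ln S = ln c + z ln A, so z = (ln S₂ − ln S₁)/(ln A₂ − ln A₁).
z = ln(925/124) / ln(1326000/6866) = ln(7.46) / ln(193.1) = 2.0095 / 5.2633 = 0.3818

0.38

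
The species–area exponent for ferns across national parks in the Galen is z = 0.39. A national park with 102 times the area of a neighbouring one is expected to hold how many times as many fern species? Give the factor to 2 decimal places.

6.07

S₂/S₁ = (A₂/A₁)^z = 102^0.39
ln(S₂/S₁) = 0.39 × ln 102 = 0.39 × 4.6250 = 1.8037
S₂/S₁ = e^1.8037 ≈ 6.072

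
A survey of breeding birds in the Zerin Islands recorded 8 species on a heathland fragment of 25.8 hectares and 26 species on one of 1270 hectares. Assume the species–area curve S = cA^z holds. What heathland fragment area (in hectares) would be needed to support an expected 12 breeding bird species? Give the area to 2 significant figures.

z = ln(26/8) / ln(1270/25.8) = 1.1787 / 3.8964 = 0.3025
c = 8 / 25.8^0.3025 = 8 / 2.673 = 2.993
A = (12/2.993)^(1/0.3025) ⇒ ln A = ln(4.01)/0.3025 = 4.5908
A = e^4.5908 ≈ 98.57 hectares

99 hectares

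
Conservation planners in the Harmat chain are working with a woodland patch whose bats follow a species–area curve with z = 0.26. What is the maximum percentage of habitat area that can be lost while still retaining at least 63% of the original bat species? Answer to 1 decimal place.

83.1%

Need (A_new/A_old)^0.26 = 0.63, so A_new/A_old = 0.63^(1/0.26) = 0.63^3.846
ln(A_new/A_old) = ln 0.63 / 0.26 = -0.4620 / 0.26 = -1.7771
A_new/A_old = e^-1.7771 ≈ 0.1691
Fraction that can be lost = 1 − 0.1691 = 0.8309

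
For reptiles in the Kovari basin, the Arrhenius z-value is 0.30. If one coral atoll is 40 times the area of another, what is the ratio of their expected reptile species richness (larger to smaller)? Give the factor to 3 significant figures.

S₂/S₁ = (A₂/A₁)^z = 40^0.3
ln(S₂/S₁) = 0.3 × ln 40 = 0.3 × 3.6889 = 1.1067
S₂/S₁ = e^1.1067 ≈ 3.024

3.02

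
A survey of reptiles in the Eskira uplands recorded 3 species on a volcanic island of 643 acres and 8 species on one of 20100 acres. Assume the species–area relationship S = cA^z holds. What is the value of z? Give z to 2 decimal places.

0.28

Taking logs: ln S = ln c + z ln A, so z = (ln S₂ − ln S₁)/(ln A₂ − ln A₁).
z = ln(8/3) / ln(20100/643) = ln(2.667) / ln(31.26) = 0.9808 / 3.4423 = 0.2849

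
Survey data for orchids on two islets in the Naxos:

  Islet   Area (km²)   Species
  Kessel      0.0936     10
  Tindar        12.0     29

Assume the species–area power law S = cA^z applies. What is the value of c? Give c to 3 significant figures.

z = ln(S₂/S₁) / ln(A₂/A₁) = ln(29/10) / ln(12/0.0936) = 1.0647 / 4.8536 = 0.2194
c = S₁ / A₁^z = 10 / 0.0936^0.2194 = 10 / 0.5948 = 16.81

16.8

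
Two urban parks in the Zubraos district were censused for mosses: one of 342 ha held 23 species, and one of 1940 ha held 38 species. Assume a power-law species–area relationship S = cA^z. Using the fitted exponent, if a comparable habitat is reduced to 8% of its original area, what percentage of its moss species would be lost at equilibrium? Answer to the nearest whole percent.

52%

z = ln(38/23) / ln(1940/342) = 0.5021 / 1.7356 = 0.2893
S_new/S_old = (A_new/A_old)^z = 0.08^0.2893 = exp(0.2893 × -2.5257) = 0.4816
Fraction lost = 1 − 0.4816 = 0.5184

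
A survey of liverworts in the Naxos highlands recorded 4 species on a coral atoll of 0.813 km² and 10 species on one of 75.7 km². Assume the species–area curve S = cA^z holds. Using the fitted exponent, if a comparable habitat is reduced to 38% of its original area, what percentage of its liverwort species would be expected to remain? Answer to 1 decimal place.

82.2%

z = ln(10/4) / ln(75.7/0.813) = 0.9163 / 4.5338 = 0.2021
S_new/S_old = (A_new/A_old)^z = 0.38^0.2021 = exp(0.2021 × -0.9676) = 0.8224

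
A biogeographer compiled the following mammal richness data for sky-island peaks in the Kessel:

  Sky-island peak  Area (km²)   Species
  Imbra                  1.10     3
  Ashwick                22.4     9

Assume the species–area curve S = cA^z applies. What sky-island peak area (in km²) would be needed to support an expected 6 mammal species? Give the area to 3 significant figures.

z = ln(9/3) / ln(22.4/1.1) = 1.0986 / 3.0138 = 0.3645
c = 3 / 1.1^0.3645 = 3 / 1.035 = 2.898
A = (6/2.898)^(1/0.3645) ⇒ ln A = ln(2.071)/0.3645 = 1.9968
A = e^1.9968 ≈ 7.365 km²

7.37 km²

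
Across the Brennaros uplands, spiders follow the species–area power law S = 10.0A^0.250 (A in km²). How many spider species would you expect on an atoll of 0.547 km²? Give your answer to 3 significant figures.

8.60

S = 10 × 0.547^0.25
ln S = ln 10 + 0.25 × ln 0.547 = 2.3026 + 0.25 × -0.6033 = 2.1518
S = e^2.1518 ≈ 8.6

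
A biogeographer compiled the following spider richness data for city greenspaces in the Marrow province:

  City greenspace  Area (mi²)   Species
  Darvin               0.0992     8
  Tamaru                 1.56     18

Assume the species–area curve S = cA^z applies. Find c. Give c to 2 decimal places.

15.79

z = ln(S₂/S₁) / ln(A₂/A₁) = ln(18/8) / ln(1.56/0.0992) = 0.8109 / 2.7553 = 0.2943
c = S₁ / A₁^z = 8 / 0.0992^0.2943 = 8 / 0.5066 = 15.79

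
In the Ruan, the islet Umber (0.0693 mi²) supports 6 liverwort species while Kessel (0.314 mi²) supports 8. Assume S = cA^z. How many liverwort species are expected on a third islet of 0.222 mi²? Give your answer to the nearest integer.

7

z = ln(8/6) / ln(0.314/0.0693) = 0.2877 / 1.5109 = 0.1904
c = 6 / 0.0693^0.1904 = 6 / 0.6016 = 9.974
S₃ = 9.974 × 0.222^0.1904 = 9.974 × 0.7508 ≈ 7.489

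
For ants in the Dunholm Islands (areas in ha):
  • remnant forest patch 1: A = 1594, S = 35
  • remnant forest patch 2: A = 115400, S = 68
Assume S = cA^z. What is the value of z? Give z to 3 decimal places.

0.155

Taking logs: ln S = ln c + z ln A, so z = (ln S₂ − ln S₁)/(ln A₂ − ln A₁).
z = ln(68/35) / ln(115400/1594) = ln(1.943) / ln(72.4) = 0.6642 / 4.2822 = 0.1551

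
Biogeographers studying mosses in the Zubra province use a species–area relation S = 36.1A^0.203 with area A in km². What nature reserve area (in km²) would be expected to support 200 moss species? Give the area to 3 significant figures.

4600 km²

200 = 36.1 × A^0.203  ⇒  A^0.203 = 200/36.1 = 5.54
ln A = ln(5.54) / 0.203 = 1.7120 / 0.203 = 8.4336
A = e^8.4336 ≈ 4599 km²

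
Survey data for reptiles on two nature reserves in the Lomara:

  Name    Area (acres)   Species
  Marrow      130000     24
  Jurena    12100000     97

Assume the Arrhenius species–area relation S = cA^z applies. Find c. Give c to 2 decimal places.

z = ln(S₂/S₁) / ln(A₂/A₁) = ln(97/24) / ln(12100000/130000) = 1.3967 / 4.5334 = 0.3081
c = S₁ / A₁^z = 24 / 130000^0.3081 = 24 / 37.63 = 0.6378

0.64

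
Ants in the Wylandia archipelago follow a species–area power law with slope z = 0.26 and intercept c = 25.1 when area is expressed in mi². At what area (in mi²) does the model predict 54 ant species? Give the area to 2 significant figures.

54 = 25.1 × A^0.26  ⇒  A^0.26 = 54/25.1 = 2.151
ln A = ln(2.151) / 0.26 = 0.7661 / 0.26 = 2.9466
A = e^2.9466 ≈ 19.04 mi²

19 mi²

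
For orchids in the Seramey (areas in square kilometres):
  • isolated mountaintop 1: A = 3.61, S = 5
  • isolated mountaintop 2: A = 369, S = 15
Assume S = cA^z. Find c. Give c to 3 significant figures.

z = ln(S₂/S₁) / ln(A₂/A₁) = ln(15/5) / ln(369/3.61) = 1.0986 / 4.6271 = 0.2374
c = S₁ / A₁^z = 5 / 3.61^0.2374 = 5 / 1.356 = 3.686

3.69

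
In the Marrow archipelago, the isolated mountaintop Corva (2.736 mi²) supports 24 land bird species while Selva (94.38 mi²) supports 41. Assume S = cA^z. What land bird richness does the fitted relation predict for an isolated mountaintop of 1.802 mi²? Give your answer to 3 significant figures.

22.5

z = ln(41/24) / ln(94.38/2.736) = 0.5355 / 3.5408 = 0.1512
c = 24 / 2.736^0.1512 = 24 / 1.164 = 20.61
S₃ = 20.61 × 1.802^0.1512 = 20.61 × 1.093 ≈ 22.53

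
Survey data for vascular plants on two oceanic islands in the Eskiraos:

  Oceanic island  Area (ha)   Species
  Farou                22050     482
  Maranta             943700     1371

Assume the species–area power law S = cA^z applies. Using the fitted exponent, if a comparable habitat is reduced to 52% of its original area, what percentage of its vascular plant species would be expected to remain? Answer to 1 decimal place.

z = ln(1371/482) / ln(943700/22050) = 1.0454 / 3.7565 = 0.2783
S_new/S_old = (A_new/A_old)^z = 0.52^0.2783 = exp(0.2783 × -0.6539) = 0.8336

83.4%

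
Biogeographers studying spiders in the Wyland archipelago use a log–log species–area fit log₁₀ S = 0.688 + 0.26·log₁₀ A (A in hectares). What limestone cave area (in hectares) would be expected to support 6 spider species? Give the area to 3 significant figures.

6 = 4.875 × A^0.26  ⇒  A^0.26 = 6/4.875 = 1.231
ln A = ln(1.231) / 0.26 = 0.2076 / 0.26 = 0.7984
A = e^0.7984 ≈ 2.222 hectares

2.22 hectares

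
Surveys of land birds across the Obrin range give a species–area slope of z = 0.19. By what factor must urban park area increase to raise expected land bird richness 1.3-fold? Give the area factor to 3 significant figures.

(A₂/A₁)^0.19 = 1.3, so A₂/A₁ = 1.3^(1/0.19) = 1.3^5.263
ln(A₂/A₁) = ln 1.3 / 0.19 = 0.2624 / 0.19 = 1.3809
A₂/A₁ = e^1.3809 ≈ 3.978

3.98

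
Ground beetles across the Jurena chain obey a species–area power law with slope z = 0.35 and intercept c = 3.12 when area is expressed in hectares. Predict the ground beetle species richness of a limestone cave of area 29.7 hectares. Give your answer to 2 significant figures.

S = 3.12 × 29.7^0.35
ln S = ln 3.12 + 0.35 × ln 29.7 = 1.1378 + 0.35 × 3.3911 = 2.3247
S = e^2.3247 ≈ 10.22

10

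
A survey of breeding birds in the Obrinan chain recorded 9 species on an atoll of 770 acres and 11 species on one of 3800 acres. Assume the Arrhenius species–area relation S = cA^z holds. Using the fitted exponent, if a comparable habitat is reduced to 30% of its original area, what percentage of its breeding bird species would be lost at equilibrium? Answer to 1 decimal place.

14.0%

z = ln(11/9) / ln(3800/770) = 0.2007 / 1.5964 = 0.1257
S_new/S_old = (A_new/A_old)^z = 0.3^0.1257 = exp(0.1257 × -1.2040) = 0.8596
Fraction lost = 1 − 0.8596 = 0.1404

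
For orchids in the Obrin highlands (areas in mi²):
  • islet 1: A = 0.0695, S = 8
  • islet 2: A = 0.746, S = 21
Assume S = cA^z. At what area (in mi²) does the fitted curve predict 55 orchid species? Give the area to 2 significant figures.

z = ln(21/8) / ln(0.746/0.0695) = 0.9651 / 2.3734 = 0.4066
c = 8 / 0.0695^0.4066 = 8 / 0.3382 = 23.66
A = (55/23.66)^(1/0.4066) ⇒ ln A = ln(2.325)/0.4066 = 2.0748
A = e^2.0748 ≈ 7.963 mi²

8.0 mi²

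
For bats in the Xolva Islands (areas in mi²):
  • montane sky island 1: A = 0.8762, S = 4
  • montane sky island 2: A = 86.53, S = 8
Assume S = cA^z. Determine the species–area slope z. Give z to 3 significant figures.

0.151

Taking logs: ln S = ln c + z ln A, so z = (ln S₂ − ln S₁)/(ln A₂ − ln A₁).
z = ln(8/4) / ln(86.53/0.8762) = ln(2) / ln(98.76) = 0.6931 / 4.5927 = 0.1509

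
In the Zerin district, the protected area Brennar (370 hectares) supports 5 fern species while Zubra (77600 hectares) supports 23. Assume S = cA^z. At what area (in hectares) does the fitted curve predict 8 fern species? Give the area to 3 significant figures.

z = ln(23/5) / ln(77600/370) = 1.5261 / 5.3458 = 0.2855
c = 5 / 370^0.2855 = 5 / 5.409 = 0.9243
A = (8/0.9243)^(1/0.2855) ⇒ ln A = ln(8.655)/0.2855 = 7.5599
A = e^7.5599 ≈ 1920 hectares

1920 hectares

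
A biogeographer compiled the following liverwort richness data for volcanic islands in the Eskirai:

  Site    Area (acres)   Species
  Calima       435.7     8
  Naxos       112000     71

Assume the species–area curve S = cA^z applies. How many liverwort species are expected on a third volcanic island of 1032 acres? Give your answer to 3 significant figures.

z = ln(71/8) / ln(112000/435.7) = 2.1832 / 5.5493 = 0.3934
c = 8 / 435.7^0.3934 = 8 / 10.92 = 0.7324
S₃ = 0.7324 × 1032^0.3934 = 0.7324 × 15.33 ≈ 11.23

11.2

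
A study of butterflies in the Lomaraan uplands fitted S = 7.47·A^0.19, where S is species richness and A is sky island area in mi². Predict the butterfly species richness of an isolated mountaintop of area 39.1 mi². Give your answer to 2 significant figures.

S = 7.47 × 39.1^0.19
ln S = ln 7.47 + 0.19 × ln 39.1 = 2.0109 + 0.19 × 3.6661 = 2.7075
S = e^2.7075 ≈ 14.99

15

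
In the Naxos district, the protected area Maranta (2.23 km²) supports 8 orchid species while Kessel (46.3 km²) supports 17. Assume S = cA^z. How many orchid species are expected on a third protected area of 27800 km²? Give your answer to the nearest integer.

z = ln(17/8) / ln(46.3/2.23) = 0.7538 / 3.0331 = 0.2485
c = 8 / 2.23^0.2485 = 8 / 1.221 = 6.554
S₃ = 6.554 × 27800^0.2485 = 6.554 × 12.72 ≈ 83.35

83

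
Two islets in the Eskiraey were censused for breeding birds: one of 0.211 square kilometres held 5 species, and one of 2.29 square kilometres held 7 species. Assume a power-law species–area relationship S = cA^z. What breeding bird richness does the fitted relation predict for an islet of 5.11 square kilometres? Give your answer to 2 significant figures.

7.8

z = ln(7/5) / ln(2.29/0.211) = 0.3365 / 2.3844 = 0.1411
c = 5 / 0.211^0.1411 = 5 / 0.8029 = 6.228
S₃ = 6.228 × 5.11^0.1411 = 6.228 × 1.259 ≈ 7.839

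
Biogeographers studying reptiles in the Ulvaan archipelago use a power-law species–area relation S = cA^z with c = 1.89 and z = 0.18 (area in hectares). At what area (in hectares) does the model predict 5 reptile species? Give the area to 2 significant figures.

5 = 1.89 × A^0.18  ⇒  A^0.18 = 5/1.89 = 2.646
ln A = ln(2.646) / 0.18 = 0.9729 / 0.18 = 5.4048
A = e^5.4048 ≈ 222.5 hectares

220 hectares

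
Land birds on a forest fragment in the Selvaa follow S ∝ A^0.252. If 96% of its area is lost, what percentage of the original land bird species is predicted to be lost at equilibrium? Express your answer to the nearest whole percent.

S_new/S_old = (A_new/A_old)^z = 0.04^0.252
= exp(0.252 × ln 0.04) = exp(0.252 × -3.2189) = exp(-0.8112) ≈ 0.4443
Fraction lost = 1 − 0.4443 = 0.5557

56%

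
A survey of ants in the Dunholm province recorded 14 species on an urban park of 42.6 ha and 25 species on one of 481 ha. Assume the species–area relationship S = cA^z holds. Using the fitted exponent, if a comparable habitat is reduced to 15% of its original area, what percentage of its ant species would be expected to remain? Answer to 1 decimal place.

63.5%

z = ln(25/14) / ln(481/42.6) = 0.5798 / 2.4240 = 0.2392
S_new/S_old = (A_new/A_old)^z = 0.15^0.2392 = exp(0.2392 × -1.8971) = 0.6352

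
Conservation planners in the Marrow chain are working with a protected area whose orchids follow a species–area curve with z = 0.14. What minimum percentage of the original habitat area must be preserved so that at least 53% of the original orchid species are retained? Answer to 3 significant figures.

1.07%

Need (A_new/A_old)^0.14 = 0.53, so A_new/A_old = 0.53^(1/0.14) = 0.53^7.143
ln(A_new/A_old) = ln 0.53 / 0.14 = -0.6349 / 0.14 = -4.5348
A_new/A_old = e^-4.5348 ≈ 0.01073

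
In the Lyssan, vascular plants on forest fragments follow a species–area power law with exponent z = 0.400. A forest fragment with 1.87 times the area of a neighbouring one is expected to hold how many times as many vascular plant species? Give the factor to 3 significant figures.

S₂/S₁ = (A₂/A₁)^z = 1.87^0.4
ln(S₂/S₁) = 0.4 × ln 1.87 = 0.4 × 0.6259 = 0.2504
S₂/S₁ = e^0.2504 ≈ 1.285

1.28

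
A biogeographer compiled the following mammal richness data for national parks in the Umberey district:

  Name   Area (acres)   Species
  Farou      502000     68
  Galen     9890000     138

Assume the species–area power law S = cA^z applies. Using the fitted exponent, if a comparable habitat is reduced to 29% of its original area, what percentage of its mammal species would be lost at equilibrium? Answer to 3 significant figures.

25.5%

z = ln(138/68) / ln(9890000/502000) = 0.7077 / 2.9807 = 0.2374
S_new/S_old = (A_new/A_old)^z = 0.29^0.2374 = exp(0.2374 × -1.2379) = 0.7453
Fraction lost = 1 − 0.7453 = 0.2547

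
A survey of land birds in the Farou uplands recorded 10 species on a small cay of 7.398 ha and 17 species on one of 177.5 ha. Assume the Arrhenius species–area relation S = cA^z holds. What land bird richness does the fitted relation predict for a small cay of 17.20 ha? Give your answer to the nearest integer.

z = ln(17/10) / ln(177.5/7.398) = 0.5306 / 3.1778 = 0.1670
c = 10 / 7.398^0.1670 = 10 / 1.397 = 7.159
S₃ = 7.159 × 17.2^0.1670 = 7.159 × 1.608 ≈ 11.51

12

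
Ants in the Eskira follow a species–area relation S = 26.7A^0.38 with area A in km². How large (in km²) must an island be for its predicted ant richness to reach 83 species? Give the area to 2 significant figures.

20 km²

83 = 26.7 × A^0.38  ⇒  A^0.38 = 83/26.7 = 3.109
ln A = ln(3.109) / 0.38 = 1.1342 / 0.38 = 2.9847
A = e^2.9847 ≈ 19.78 km²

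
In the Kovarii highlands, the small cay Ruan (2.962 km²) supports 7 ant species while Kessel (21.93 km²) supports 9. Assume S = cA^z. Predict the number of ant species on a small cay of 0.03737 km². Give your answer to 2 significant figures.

z = ln(9/7) / ln(21.93/2.962) = 0.2513 / 2.0020 = 0.1255
c = 7 / 2.962^0.1255 = 7 / 1.146 = 6.108
S₃ = 6.108 × 0.03737^0.1255 = 6.108 × 0.6619 ≈ 4.043

4.0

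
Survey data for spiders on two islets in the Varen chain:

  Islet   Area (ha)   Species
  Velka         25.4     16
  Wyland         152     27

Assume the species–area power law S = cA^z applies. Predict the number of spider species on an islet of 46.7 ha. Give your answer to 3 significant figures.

19.1

z = ln(27/16) / ln(152/25.4) = 0.5232 / 1.7891 = 0.2925
c = 16 / 25.4^0.2925 = 16 / 2.575 = 6.212
S₃ = 6.212 × 46.7^0.2925 = 6.212 × 3.078 ≈ 19.12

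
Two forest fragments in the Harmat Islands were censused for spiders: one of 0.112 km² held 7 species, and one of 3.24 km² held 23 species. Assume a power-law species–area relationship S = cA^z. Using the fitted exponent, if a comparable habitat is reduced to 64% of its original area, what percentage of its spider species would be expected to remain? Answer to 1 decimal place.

85.4%

z = ln(23/7) / ln(3.24/0.112) = 1.1896 / 3.3648 = 0.3535
S_new/S_old = (A_new/A_old)^z = 0.64^0.3535 = exp(0.3535 × -0.4463) = 0.854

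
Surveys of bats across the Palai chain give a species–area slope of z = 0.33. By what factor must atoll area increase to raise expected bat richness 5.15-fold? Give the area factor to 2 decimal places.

(A₂/A₁)^0.33 = 5.15, so A₂/A₁ = 5.15^(1/0.33) = 5.15^3.03
ln(A₂/A₁) = ln 5.15 / 0.33 = 1.6390 / 0.33 = 4.9667
A₂/A₁ = e^4.9667 ≈ 143.5

143.55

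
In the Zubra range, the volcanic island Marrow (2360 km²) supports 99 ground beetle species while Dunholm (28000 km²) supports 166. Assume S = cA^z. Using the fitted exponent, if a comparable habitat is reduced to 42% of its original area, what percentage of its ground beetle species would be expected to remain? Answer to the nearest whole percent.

z = ln(166/99) / ln(28000/2360) = 0.5169 / 2.4735 = 0.2090
S_new/S_old = (A_new/A_old)^z = 0.42^0.2090 = exp(0.2090 × -0.8675) = 0.8342

83%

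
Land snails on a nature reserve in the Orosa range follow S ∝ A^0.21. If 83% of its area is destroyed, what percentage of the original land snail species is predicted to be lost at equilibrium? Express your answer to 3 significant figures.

31.1%

S_new/S_old = (A_new/A_old)^z = 0.17^0.21
= exp(0.21 × ln 0.17) = exp(0.21 × -1.7720) = exp(-0.3721) ≈ 0.6893
Fraction lost = 1 − 0.6893 = 0.3107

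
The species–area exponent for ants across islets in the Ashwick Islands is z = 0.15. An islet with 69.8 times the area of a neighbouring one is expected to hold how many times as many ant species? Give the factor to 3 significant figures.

1.89

S₂/S₁ = (A₂/A₁)^z = 69.8^0.15
ln(S₂/S₁) = 0.15 × ln 69.8 = 0.15 × 4.2456 = 0.6368
S₂/S₁ = e^0.6368 ≈ 1.891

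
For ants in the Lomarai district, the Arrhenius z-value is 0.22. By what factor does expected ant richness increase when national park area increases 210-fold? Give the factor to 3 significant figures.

S₂/S₁ = (A₂/A₁)^z = 210^0.22
ln(S₂/S₁) = 0.22 × ln 210 = 0.22 × 5.3471 = 1.1764
S₂/S₁ = e^1.1764 ≈ 3.243

3.24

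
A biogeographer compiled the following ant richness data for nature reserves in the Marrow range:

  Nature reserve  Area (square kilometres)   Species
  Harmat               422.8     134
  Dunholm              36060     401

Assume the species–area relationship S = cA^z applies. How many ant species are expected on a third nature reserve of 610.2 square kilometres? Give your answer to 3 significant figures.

147

z = ln(401/134) / ln(36060/422.8) = 1.0961 / 4.4460 = 0.2465
c = 134 / 422.8^0.2465 = 134 / 4.441 = 30.18
S₃ = 30.18 × 610.2^0.2465 = 30.18 × 4.861 ≈ 146.7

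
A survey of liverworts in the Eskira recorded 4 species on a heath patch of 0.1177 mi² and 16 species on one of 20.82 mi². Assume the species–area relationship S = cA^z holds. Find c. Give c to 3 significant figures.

7.10

z = ln(S₂/S₁) / ln(A₂/A₁) = ln(16/4) / ln(20.82/0.1177) = 1.3863 / 5.1755 = 0.2679
c = S₁ / A₁^z = 4 / 0.1177^0.2679 = 4 / 0.5638 = 7.095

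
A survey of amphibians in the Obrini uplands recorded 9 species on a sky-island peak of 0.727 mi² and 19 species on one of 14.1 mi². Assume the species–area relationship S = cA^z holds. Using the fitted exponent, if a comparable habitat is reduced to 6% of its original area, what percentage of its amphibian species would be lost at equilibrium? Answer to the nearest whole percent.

51%

z = ln(19/9) / ln(14.1/0.727) = 0.7472 / 2.9650 = 0.2520
S_new/S_old = (A_new/A_old)^z = 0.06^0.2520 = exp(0.2520 × -2.8134) = 0.4921
Fraction lost = 1 − 0.4921 = 0.5079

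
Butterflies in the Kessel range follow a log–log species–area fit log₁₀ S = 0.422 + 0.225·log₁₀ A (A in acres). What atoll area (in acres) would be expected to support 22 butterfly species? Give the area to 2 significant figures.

12000 acres

22 = 2.642 × A^0.225  ⇒  A^0.225 = 22/2.642 = 8.326
ln A = ln(8.326) / 0.225 = 2.1194 / 0.225 = 9.4193
A = e^9.4193 ≈ 12324 acres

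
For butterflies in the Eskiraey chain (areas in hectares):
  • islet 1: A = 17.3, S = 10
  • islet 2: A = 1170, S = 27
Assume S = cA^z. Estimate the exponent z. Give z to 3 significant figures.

0.236

Taking logs: ln S = ln c + z ln A, so z = (ln S₂ − ln S₁)/(ln A₂ − ln A₁).
z = ln(27/10) / ln(1170/17.3) = ln(2.7) / ln(67.63) = 0.9933 / 4.2141 = 0.2357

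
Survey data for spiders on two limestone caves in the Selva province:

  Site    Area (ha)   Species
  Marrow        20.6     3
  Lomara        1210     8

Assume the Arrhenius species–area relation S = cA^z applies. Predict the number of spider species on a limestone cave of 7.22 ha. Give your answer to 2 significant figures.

z = ln(8/3) / ln(1210/20.6) = 0.9808 / 4.0731 = 0.2408
c = 3 / 20.6^0.2408 = 3 / 2.072 = 1.448
S₃ = 1.448 × 7.22^0.2408 = 1.448 × 1.61 ≈ 2.331

2.3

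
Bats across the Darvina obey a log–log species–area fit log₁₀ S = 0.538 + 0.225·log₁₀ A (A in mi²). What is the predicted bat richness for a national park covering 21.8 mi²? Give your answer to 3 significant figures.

6.90

S = 3.451 × 21.8^0.225
ln S = ln 3.451 + 0.225 × ln 21.8 = 1.2388 + 0.225 × 3.0819 = 1.9322
S = e^1.9322 ≈ 6.905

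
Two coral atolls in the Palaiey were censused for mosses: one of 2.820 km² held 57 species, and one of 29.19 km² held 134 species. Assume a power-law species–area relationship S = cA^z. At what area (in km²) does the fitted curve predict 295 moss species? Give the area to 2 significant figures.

250 km²

z = ln(134/57) / ln(29.19/2.82) = 0.8548 / 2.3371 = 0.3657
c = 57 / 2.82^0.3657 = 57 / 1.461 = 39.01
A = (295/39.01)^(1/0.3657) ⇒ ln A = ln(7.562)/0.3657 = 5.5314
A = e^5.5314 ≈ 252.5 km²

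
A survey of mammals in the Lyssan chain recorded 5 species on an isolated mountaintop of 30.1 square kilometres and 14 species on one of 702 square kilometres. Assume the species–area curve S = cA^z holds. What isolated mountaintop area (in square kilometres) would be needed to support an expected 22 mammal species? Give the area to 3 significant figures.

2800 square kilometres

z = ln(14/5) / ln(702/30.1) = 1.0296 / 3.1494 = 0.3269
c = 5 / 30.1^0.3269 = 5 / 3.044 = 1.643
A = (22/1.643)^(1/0.3269) ⇒ ln A = ln(13.39)/0.3269 = 7.9365
A = e^7.9365 ≈ 2797 square kilometres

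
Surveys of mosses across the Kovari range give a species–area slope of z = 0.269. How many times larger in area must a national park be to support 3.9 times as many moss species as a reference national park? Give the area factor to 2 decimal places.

157.49

(A₂/A₁)^0.269 = 3.9, so A₂/A₁ = 3.9^(1/0.269) = 3.9^3.717
ln(A₂/A₁) = ln 3.9 / 0.269 = 1.3610 / 0.269 = 5.0594
A₂/A₁ = e^5.0594 ≈ 157.5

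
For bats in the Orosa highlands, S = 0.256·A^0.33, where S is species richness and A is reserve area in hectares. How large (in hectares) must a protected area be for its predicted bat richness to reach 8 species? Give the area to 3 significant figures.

33900 hectares

8 = 0.256 × A^0.33  ⇒  A^0.33 = 8/0.256 = 31.25
ln A = ln(31.25) / 0.33 = 3.4420 / 0.33 = 10.4304
A = e^10.4304 ≈ 33873 hectares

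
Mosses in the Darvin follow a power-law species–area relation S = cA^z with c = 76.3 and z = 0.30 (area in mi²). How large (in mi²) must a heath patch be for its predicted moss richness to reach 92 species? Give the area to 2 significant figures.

92 = 76.3 × A^0.3  ⇒  A^0.3 = 92/76.3 = 1.206
ln A = ln(1.206) / 0.3 = 0.1871 / 0.3 = 0.6237
A = e^0.6237 ≈ 1.866 mi²

1.9 mi²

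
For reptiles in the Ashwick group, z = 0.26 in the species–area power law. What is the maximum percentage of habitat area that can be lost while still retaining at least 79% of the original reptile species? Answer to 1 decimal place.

Need (A_new/A_old)^0.26 = 0.79, so A_new/A_old = 0.79^(1/0.26) = 0.79^3.846
ln(A_new/A_old) = ln 0.79 / 0.26 = -0.2357 / 0.26 = -0.9066
A_new/A_old = e^-0.9066 ≈ 0.4039
Fraction that can be lost = 1 − 0.4039 = 0.5961

59.6%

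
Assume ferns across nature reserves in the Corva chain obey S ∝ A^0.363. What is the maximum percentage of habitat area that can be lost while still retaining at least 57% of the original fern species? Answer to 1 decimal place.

Need (A_new/A_old)^0.363 = 0.57, so A_new/A_old = 0.57^(1/0.363) = 0.57^2.755
ln(A_new/A_old) = ln 0.57 / 0.363 = -0.5621 / 0.363 = -1.5485
A_new/A_old = e^-1.5485 ≈ 0.2126
Fraction that can be lost = 1 − 0.2126 = 0.7874

78.7%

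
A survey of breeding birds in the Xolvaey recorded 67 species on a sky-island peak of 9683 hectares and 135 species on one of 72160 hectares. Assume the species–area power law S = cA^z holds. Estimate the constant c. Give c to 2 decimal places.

z = ln(S₂/S₁) / ln(A₂/A₁) = ln(135/67) / ln(72160/9683) = 0.7006 / 2.0085 = 0.3488
c = S₁ / A₁^z = 67 / 9683^0.3488 = 67 / 24.57 = 2.727

2.73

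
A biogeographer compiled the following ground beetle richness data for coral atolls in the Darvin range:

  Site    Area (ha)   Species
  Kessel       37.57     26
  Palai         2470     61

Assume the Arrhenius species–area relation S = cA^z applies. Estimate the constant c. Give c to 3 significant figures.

12.4

z = ln(S₂/S₁) / ln(A₂/A₁) = ln(61/26) / ln(2470/37.57) = 0.8528 / 4.1858 = 0.2037
c = S₁ / A₁^z = 26 / 37.57^0.2037 = 26 / 2.093 = 12.42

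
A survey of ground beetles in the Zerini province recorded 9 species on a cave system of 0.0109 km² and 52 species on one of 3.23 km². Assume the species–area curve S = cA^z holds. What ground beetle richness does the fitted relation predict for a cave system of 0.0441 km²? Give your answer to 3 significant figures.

13.8

z = ln(52/9) / ln(3.23/0.0109) = 1.7540 / 5.6915 = 0.3082
c = 9 / 0.0109^0.3082 = 9 / 0.2484 = 36.23
S₃ = 36.23 × 0.0441^0.3082 = 36.23 × 0.3822 ≈ 13.85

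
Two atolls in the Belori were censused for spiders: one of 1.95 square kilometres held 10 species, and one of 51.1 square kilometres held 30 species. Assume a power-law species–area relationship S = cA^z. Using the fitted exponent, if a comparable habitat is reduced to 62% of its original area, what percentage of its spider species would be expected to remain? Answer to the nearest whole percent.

z = ln(30/10) / ln(51.1/1.95) = 1.0986 / 3.2660 = 0.3364
S_new/S_old = (A_new/A_old)^z = 0.62^0.3364 = exp(0.3364 × -0.4780) = 0.8515

85%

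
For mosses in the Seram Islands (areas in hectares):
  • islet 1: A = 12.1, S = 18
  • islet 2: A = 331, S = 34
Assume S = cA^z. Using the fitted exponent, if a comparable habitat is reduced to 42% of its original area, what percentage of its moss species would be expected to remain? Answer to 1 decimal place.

z = ln(34/18) / ln(331/12.1) = 0.6360 / 3.3089 = 0.1922
S_new/S_old = (A_new/A_old)^z = 0.42^0.1922 = exp(0.1922 × -0.8675) = 0.8464

84.6%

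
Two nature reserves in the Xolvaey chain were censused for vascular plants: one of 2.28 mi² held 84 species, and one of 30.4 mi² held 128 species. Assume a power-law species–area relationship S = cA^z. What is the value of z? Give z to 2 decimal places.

Taking logs: ln S = ln c + z ln A, so z = (ln S₂ − ln S₁)/(ln A₂ − ln A₁).
z = ln(128/84) / ln(30.4/2.28) = ln(1.524) / ln(13.33) = 0.4212 / 2.5903 = 0.1626

0.16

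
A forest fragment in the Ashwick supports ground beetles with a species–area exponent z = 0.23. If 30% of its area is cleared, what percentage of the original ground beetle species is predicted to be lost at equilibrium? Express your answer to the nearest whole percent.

8%

S_new/S_old = (A_new/A_old)^z = 0.7^0.23
= exp(0.23 × ln 0.7) = exp(0.23 × -0.3567) = exp(-0.0820) ≈ 0.9212
Fraction lost = 1 − 0.9212 = 0.07876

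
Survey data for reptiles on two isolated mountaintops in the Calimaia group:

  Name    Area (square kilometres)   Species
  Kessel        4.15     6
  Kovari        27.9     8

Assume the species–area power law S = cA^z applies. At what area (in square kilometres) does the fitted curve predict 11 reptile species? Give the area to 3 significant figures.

z = ln(8/6) / ln(27.9/4.15) = 0.2877 / 1.9055 = 0.1510
c = 6 / 4.15^0.1510 = 6 / 1.24 = 4.84
A = (11/4.84)^(1/0.1510) ⇒ ln A = ln(2.273)/0.1510 = 5.4380
A = e^5.4380 ≈ 230 square kilometres

230 square kilometres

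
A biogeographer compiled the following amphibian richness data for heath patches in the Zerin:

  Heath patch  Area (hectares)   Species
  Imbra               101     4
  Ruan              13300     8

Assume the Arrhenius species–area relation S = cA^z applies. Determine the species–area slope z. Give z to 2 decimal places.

Taking logs: ln S = ln c + z ln A, so z = (ln S₂ − ln S₁)/(ln A₂ − ln A₁).
z = ln(8/4) / ln(13300/101) = ln(2) / ln(131.7) = 0.6931 / 4.8804 = 0.1420

0.14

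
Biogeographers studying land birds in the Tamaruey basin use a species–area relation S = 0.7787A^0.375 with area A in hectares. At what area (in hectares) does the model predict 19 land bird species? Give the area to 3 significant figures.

19 = 0.7787 × A^0.375  ⇒  A^0.375 = 19/0.7787 = 24.4
ln A = ln(24.4) / 0.375 = 3.1946 / 0.375 = 8.5188
A = e^8.5188 ≈ 5008 hectares

5010 hectares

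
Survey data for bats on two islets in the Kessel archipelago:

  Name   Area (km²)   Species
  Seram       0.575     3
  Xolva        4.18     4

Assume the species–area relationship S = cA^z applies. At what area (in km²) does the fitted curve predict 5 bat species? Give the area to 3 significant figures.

19.5 km²

z = ln(4/3) / ln(4.18/0.575) = 0.2877 / 1.9837 = 0.1450
c = 3 / 0.575^0.1450 = 3 / 0.9229 = 3.251
A = (5/3.251)^(1/0.1450) ⇒ ln A = ln(1.538)/0.1450 = 2.9690
A = e^2.9690 ≈ 19.47 km²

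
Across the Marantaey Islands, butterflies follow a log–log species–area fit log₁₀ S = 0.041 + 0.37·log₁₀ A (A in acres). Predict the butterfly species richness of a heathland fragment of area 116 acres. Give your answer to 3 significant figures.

S = 1.099 × 116^0.37
ln S = ln 1.099 + 0.37 × ln 116 = 0.0944 + 0.37 × 4.7536 = 1.8532
S = e^1.8532 ≈ 6.38

6.38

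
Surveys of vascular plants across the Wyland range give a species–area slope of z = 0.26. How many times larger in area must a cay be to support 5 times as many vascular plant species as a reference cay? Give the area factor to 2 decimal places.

487.92

(A₂/A₁)^0.26 = 5, so A₂/A₁ = 5^(1/0.26) = 5^3.846
ln(A₂/A₁) = ln 5 / 0.26 = 1.6094 / 0.26 = 6.1901
A₂/A₁ = e^6.1901 ≈ 487.9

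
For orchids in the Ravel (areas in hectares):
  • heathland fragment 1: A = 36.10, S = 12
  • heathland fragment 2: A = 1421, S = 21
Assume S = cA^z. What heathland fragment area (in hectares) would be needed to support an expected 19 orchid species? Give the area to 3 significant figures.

z = ln(21/12) / ln(1421/36.1) = 0.5596 / 3.6728 = 0.1524
c = 12 / 36.1^0.1524 = 12 / 1.727 = 6.948
A = (19/6.948)^(1/0.1524) ⇒ ln A = ln(2.735)/0.1524 = 6.6023
A = e^6.6023 ≈ 736.8 hectares

737 hectares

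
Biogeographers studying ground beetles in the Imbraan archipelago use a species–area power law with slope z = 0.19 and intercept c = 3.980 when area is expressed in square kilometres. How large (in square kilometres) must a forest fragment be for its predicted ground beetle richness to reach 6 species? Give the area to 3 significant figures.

6 = 3.98 × A^0.19  ⇒  A^0.19 = 6/3.98 = 1.508
ln A = ln(1.508) / 0.19 = 0.4105 / 0.19 = 2.1604
A = e^2.1604 ≈ 8.675 square kilometres

8.67 square kilometres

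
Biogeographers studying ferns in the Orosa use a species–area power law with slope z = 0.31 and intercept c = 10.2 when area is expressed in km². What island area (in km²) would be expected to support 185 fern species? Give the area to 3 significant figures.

185 = 10.2 × A^0.31  ⇒  A^0.31 = 185/10.2 = 18.14
ln A = ln(18.14) / 0.31 = 2.8980 / 0.31 = 9.3483
A = e^9.3483 ≈ 11479 km²

11500 km²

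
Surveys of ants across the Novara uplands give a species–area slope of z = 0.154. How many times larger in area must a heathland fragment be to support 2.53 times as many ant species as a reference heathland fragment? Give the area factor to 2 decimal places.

(A₂/A₁)^0.154 = 2.53, so A₂/A₁ = 2.53^(1/0.154) = 2.53^6.494
ln(A₂/A₁) = ln 2.53 / 0.154 = 0.9282 / 0.154 = 6.0274
A₂/A₁ = e^6.0274 ≈ 414.6

414.63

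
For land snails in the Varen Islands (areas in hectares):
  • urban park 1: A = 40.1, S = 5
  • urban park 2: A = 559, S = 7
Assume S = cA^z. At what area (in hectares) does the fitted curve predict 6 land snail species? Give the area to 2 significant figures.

z = ln(7/5) / ln(559/40.1) = 0.3365 / 2.6348 = 0.1277
c = 5 / 40.1^0.1277 = 5 / 1.602 = 3.121
A = (6/3.121)^(1/0.1277) ⇒ ln A = ln(1.923)/0.1277 = 5.1191
A = e^5.1191 ≈ 167.2 hectares

170 hectares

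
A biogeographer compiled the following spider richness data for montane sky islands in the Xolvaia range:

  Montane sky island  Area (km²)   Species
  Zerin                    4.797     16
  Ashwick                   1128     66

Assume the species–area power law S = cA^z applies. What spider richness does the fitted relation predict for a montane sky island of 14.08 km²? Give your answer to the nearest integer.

21

z = ln(66/16) / ln(1128/4.797) = 1.4171 / 5.4602 = 0.2595
c = 16 / 4.797^0.2595 = 16 / 1.502 = 10.65
S₃ = 10.65 × 14.08^0.2595 = 10.65 × 1.987 ≈ 21.16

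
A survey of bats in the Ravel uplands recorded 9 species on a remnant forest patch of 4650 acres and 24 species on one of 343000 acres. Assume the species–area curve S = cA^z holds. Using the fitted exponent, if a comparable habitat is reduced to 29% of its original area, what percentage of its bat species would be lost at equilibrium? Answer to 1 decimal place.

24.6%

z = ln(24/9) / ln(343000/4650) = 0.9808 / 4.3009 = 0.2281
S_new/S_old = (A_new/A_old)^z = 0.29^0.2281 = exp(0.2281 × -1.2379) = 0.754
Fraction lost = 1 − 0.754 = 0.246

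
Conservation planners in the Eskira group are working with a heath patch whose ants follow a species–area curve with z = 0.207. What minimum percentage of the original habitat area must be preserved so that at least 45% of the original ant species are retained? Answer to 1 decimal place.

Need (A_new/A_old)^0.207 = 0.45, so A_new/A_old = 0.45^(1/0.207) = 0.45^4.831
ln(A_new/A_old) = ln 0.45 / 0.207 = -0.7985 / 0.207 = -3.8575
A_new/A_old = e^-3.8575 ≈ 0.02112

2.1%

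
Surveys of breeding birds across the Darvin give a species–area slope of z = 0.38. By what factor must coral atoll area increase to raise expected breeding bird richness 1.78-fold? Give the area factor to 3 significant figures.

4.56

(A₂/A₁)^0.38 = 1.78, so A₂/A₁ = 1.78^(1/0.38) = 1.78^2.632
ln(A₂/A₁) = ln 1.78 / 0.38 = 0.5766 / 0.38 = 1.5174
A₂/A₁ = e^1.5174 ≈ 4.56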